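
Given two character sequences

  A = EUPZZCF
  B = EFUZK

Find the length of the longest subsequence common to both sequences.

3

Match E [1,1] → U [2,3] → Z [4,4] — 3 characters in the same relative order in both. Since dp[7][5] = 3, nothing longer is possible.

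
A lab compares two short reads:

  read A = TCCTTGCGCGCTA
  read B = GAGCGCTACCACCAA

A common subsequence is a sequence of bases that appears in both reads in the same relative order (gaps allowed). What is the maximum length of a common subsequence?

7

One common subsequence of length 7: C (read A #2, read B #4) → C (read A #3, read B #6) → T (read A #4, read B #7) → C (read A #7, read B #10) → C (read A #9, read B #12) → C (read A #11, read B #13) → A (read A #13, read B #15). dp[13][15] = 7 confirms this is the maximum.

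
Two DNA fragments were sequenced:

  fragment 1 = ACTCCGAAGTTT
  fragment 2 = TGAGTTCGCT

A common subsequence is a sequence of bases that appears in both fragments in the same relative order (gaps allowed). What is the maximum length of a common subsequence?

Match T (fragment 1 #3, fragment 2 #1); then G (fragment 1 #6, fragment 2 #2); then A (fragment 1 #8, fragment 2 #3); then G (fragment 1 #9, fragment 2 #4); then T (fragment 1 #10, fragment 2 #5); then T (fragment 1 #11, fragment 2 #6); then T (fragment 1 #12, fragment 2 #10) — 7 bases in the same relative order in both. dp[12][10] = 7 confirms this is the maximum.

7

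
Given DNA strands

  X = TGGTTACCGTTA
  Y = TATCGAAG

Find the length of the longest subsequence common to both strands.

Match T (X #1, Y #1); then T (X #5, Y #3); then C (X #8, Y #4); then G (X #9, Y #5); then A (X #12, Y #7) — 5 bases in the same relative order in both. The LCS DP gives dp[12][8] = 5, so this is optimal.

5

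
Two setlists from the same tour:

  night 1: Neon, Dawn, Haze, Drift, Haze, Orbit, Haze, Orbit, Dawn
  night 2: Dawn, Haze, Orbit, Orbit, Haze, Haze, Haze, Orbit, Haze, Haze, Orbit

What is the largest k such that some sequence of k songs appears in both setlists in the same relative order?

6

One common subsequence of length 6: Dawn [2,1]; then Haze [3,6]; then Haze [5,7]; then Orbit [6,8]; then Haze [7,10]; then Orbit [8,11]. Since dp[9][11] = 6, nothing longer is possible.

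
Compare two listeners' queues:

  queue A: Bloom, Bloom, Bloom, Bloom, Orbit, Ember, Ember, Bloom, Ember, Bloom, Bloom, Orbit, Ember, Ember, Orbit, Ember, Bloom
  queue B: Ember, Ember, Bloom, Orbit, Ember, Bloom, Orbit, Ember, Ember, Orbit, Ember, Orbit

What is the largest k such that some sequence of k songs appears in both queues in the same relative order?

Taking Ember [6,1], Ember [7,2], Bloom [8,3], Ember [9,5], Bloom [11,6], Orbit [12,7], Ember [13,8], Ember [14,9], Orbit [15,10], Ember [16,11] gives a common subsequence of length 10, and the DP table's final entry dp[17][12] is also 10, so no common subsequence is longer.

10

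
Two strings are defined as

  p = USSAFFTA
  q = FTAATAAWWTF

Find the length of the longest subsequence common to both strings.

3

Match A at p[4]=q[4] → T at p[7]=q[5] → A at p[8]=q[7] — 3 characters in the same relative order in both. Since dp[8][11] = 3, nothing longer is possible.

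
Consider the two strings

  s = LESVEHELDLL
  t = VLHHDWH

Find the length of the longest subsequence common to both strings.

One common subsequence of length 3: L (s #1, t #2), H (s #6, t #4), D (s #9, t #5). Since dp[11][7] = 3, nothing longer is possible.

3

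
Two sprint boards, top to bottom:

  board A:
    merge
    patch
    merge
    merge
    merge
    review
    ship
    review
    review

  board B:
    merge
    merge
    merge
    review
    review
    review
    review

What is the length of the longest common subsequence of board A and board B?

One common subsequence of length 6: merge at board A[1]=board B[1]; then merge at board A[3]=board B[2]; then merge at board A[4]=board B[3]; then review at board A[6]=board B[5]; then review at board A[8]=board B[6]; then review at board A[9]=board B[7]. dp[9][7] = 6 confirms this is the maximum.

6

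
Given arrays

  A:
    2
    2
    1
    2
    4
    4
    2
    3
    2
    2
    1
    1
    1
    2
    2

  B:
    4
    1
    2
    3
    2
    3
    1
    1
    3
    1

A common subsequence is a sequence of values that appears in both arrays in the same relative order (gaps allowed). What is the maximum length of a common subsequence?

7

Taking 1 at A[3]=B[2] → 2 at A[4]=B[3] → 2 at A[7]=B[5] → 3 at A[8]=B[6] → 1 at A[11]=B[7] → 1 at A[12]=B[8] → 1 at A[13]=B[10] gives a common subsequence of length 7. The LCS DP gives dp[15][10] = 7, so this is optimal.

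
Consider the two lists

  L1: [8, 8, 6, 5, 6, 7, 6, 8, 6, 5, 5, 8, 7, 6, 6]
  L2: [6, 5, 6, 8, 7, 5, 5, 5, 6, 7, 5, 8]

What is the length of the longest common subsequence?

7

One common subsequence of length 7: 6 at L1[3]=L2[1] → 5 at L1[4]=L2[2] → 6 at L1[5]=L2[3] → 7 at L1[6]=L2[5] → 6 at L1[7]=L2[9] → 5 at L1[11]=L2[11] → 8 at L1[12]=L2[12]. dp[15][12] = 7 confirms this is the maximum.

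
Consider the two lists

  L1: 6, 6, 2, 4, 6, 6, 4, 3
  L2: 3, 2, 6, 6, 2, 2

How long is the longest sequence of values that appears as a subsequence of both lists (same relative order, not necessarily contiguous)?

Let dp[i][j] be the LCS length of the first i values of L1 and the first j values of L2. dp[i][j] = dp[i-1][j-1]+1 when the i-th and j-th values match, else max(dp[i-1][j], dp[i][j-1]).
    ·  3  2  6  6  2  2
 ·  0  0  0  0  0  0  0
 6  0  0  0  1  1  1  1
 6  0  0  0  1  2  2  2
 2  0  0  1  1  2  3  3
 4  0  0  1  1  2  3  3
 6  0  0  1  2  2  3  3
 6  0  0  1  2  3  3  3
 4  0  0  1  2  3  3  3
 3  0  1  1  2  3  3  3
dp[8][6] = 3. One LCS (by backtracking along matches): 6, 6, 2.

3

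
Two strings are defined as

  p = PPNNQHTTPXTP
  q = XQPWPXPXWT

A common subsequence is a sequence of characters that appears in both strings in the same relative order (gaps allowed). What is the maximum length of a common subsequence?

Let dp[i][j] be the LCS length of the first i characters of p and the first j characters of q. dp[i][j] = dp[i-1][j-1]+1 when the i-th and j-th characters match, else max(dp[i-1][j], dp[i][j-1]).
    ·  X  Q  P  W  P  X  P  X  W  T
 ·  0  0  0  0  0  0  0  0  0  0  0
 P  0  0  0  1  1  1  1  1  1  1  1
 P  0  0  0  1  1  2  2  2  2  2  2
 N  0  0  0  1  1  2  2  2  2  2  2
 N  0  0  0  1  1  2  2  2  2  2  2
 Q  0  0  1  1  1  2  2  2  2  2  2
 H  0  0  1  1  1  2  2  2  2  2  2
 T  0  0  1  1  1  2  2  2  2  2  3
 T  0  0  1  1  1  2  2  2  2  2  3
 P  0  0  1  2  2  2  2  3  3  3  3
 X  0  1  1  2  2  2  3  3  4  4  4
 T  0  1  1  2  2  2  3  3  4  4  5
 P  0  1  1  2  2  3  3  4  4  4  5
dp[12][10] = 5. One LCS (by backtracking along matches): PPPXT.

5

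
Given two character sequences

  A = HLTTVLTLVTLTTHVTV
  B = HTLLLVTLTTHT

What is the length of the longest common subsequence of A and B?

11

Pick H at A[1]=B[1], L at A[2]=B[3], L at A[6]=B[4], L at A[8]=B[5], V at A[9]=B[6], T at A[10]=B[7], L at A[11]=B[8], T at A[12]=B[9], T at A[13]=B[10], H at A[14]=B[11], T at A[16]=B[12]; all 11 characters appear in both, in order, and the DP table's final entry dp[17][12] is also 11, so no common subsequence is longer.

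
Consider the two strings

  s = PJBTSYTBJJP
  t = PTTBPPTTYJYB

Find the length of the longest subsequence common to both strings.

5

Pick P at s[1]=t[1], B at s[3]=t[4], T at s[4]=t[8], Y at s[6]=t[11], B at s[8]=t[12]; all 5 characters appear in both, in order. The LCS DP gives dp[11][12] = 5, so this is optimal.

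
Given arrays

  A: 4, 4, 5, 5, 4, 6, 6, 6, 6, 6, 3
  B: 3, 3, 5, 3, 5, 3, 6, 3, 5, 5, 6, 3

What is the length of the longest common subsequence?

Let dp[i][j] be the LCS length of the first i values of A and the first j values of B. dp[i][j] = dp[i-1][j-1]+1 when the i-th and j-th values match, else max(dp[i-1][j], dp[i][j-1]).
    ·  3  3  5  3  5  3  6  3  5  5  6  3
 ·  0  0  0  0  0  0  0  0  0  0  0  0  0
 4  0  0  0  0  0  0  0  0  0  0  0  0  0
 4  0  0  0  0  0  0  0  0  0  0  0  0  0
 5  0  0  0  1  1  1  1  1  1  1  1  1  1
 5  0  0  0  1  1  2  2  2  2  2  2  2  2
 4  0  0  0  1  1  2  2  2  2  2  2  2  2
 6  0  0  0  1  1  2  2  3  3  3  3  3  3
 6  0  0  0  1  1  2  2  3  3  3  3  4  4
 6  0  0  0  1  1  2  2  3  3  3  3  4  4
 6  0  0  0  1  1  2  2  3  3  3  3  4  4
 6  0  0  0  1  1  2  2  3  3  3  3  4  4
 3  0  1  1  1  2  2  3  3  4  4  4  4  5
dp[11][12] = 5. One LCS (by backtracking along matches): 5, 5, 6, 6, 3.

5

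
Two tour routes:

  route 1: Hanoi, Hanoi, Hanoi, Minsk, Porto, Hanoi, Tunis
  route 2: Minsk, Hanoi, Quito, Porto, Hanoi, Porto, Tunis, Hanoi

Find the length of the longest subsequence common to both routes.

One common subsequence of length 4: Hanoi [1,2]; then Hanoi [3,5]; then Porto [5,6]; then Hanoi [6,8]. Since dp[7][8] = 4, nothing longer is possible.

4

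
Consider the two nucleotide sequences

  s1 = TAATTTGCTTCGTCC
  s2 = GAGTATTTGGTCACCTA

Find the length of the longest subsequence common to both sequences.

One common subsequence of length 10: T [1,4], then A [3,5], then T [4,6], then T [5,7], then T [6,8], then G [7,10], then T [10,11], then C [11,12], then C [14,14], then C [15,15]. dp[15][17] = 10 confirms this is the maximum.

10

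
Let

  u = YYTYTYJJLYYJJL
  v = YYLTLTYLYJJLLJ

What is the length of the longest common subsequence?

10

Match Y [1,1], Y [2,2], T [3,4], T [5,6], Y [6,7], L [9,8], Y [11,9], J [12,10], J [13,11], L [14,13] — 10 characters in the same relative order in both. Since dp[14][14] = 10, nothing longer is possible.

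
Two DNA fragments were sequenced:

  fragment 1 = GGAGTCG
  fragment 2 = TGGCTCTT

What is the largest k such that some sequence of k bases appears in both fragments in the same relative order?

Taking G [1,2] → G [2,3] → T [5,5] → C [6,6] gives a common subsequence of length 4. dp[7][8] = 4 confirms this is the maximum.

4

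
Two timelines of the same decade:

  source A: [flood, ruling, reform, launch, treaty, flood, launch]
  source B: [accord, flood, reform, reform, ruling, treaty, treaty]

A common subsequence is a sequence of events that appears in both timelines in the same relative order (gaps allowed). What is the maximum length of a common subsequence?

One common subsequence of length 3: flood (source A #1, source B #2), then ruling (source A #2, source B #5), then treaty (source A #5, source B #7), and the DP table's final entry dp[7][7] is also 3, so no common subsequence is longer.

3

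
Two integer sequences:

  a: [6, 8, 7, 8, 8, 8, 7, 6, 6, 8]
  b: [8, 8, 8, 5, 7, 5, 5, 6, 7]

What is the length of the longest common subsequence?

One common subsequence of length 5: 8 [2,1], then 8 [4,2], then 8 [5,3], then 7 [7,5], then 6 [8,8]. The LCS DP gives dp[10][9] = 5, so this is optimal.

5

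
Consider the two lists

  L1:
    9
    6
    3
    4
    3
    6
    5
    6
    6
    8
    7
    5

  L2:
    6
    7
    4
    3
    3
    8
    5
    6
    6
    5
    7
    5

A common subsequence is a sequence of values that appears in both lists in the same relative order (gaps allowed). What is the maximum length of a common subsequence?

Pick 6 (L1 #2, L2 #1); then 3 (L1 #3, L2 #4); then 3 (L1 #5, L2 #5); then 5 (L1 #7, L2 #7); then 6 (L1 #8, L2 #8); then 6 (L1 #9, L2 #9); then 7 (L1 #11, L2 #11); then 5 (L1 #12, L2 #12); all 8 values appear in both, in order, and the DP table's final entry dp[12][12] is also 8, so no common subsequence is longer.

8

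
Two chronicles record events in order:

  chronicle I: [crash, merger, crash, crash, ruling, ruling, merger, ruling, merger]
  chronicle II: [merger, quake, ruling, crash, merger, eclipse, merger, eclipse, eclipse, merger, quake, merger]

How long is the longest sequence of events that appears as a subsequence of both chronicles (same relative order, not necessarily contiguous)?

4

Pick crash (chronicle I #1, chronicle II #4), merger (chronicle I #2, chronicle II #7), merger (chronicle I #7, chronicle II #10), merger (chronicle I #9, chronicle II #12); all 4 events appear in both, in order. dp[9][12] = 4 confirms this is the maximum.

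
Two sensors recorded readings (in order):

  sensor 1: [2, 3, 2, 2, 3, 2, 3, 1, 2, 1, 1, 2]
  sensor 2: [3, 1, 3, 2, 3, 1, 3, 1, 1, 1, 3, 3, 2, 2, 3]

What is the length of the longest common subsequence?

8

Taking 3 [2,3] → 2 [4,4] → 3 [5,5] → 3 [7,7] → 1 [8,8] → 1 [10,9] → 1 [11,10] → 2 [12,14] gives a common subsequence of length 8. dp[12][15] = 8 confirms this is the maximum.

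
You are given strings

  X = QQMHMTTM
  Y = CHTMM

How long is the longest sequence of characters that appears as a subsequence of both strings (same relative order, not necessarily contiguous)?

3

Match H [4,2] → M [5,4] → M [8,5] — 3 characters in the same relative order in both. Since dp[8][5] = 3, nothing longer is possible.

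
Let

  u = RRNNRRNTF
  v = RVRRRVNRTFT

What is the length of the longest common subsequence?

7

Let dp[i][j] be the LCS length of the first i characters of u and the first j characters of v. dp[i][j] = dp[i-1][j-1]+1 when the i-th and j-th characters match, else max(dp[i-1][j], dp[i][j-1]).
    ·  R  V  R  R  R  V  N  R  T  F  T
 ·  0  0  0  0  0  0  0  0  0  0  0  0
 R  0  1  1  1  1  1  1  1  1  1  1  1
 R  0  1  1  2  2  2  2  2  2  2  2  2
 N  0  1  1  2  2  2  2  3  3  3  3  3
 N  0  1  1  2  2  2  2  3  3  3  3  3
 R  0  1  1  2  3  3  3  3  4  4  4  4
 R  0  1  1  2  3  4  4  4  4  4  4  4
 N  0  1  1  2  3  4  4  5  5  5  5  5
 T  0  1  1  2  3  4  4  5  5  6  6  6
 F  0  1  1  2  3  4  4  5  5  6  7  7
dp[9][11] = 7. One LCS (by backtracking along matches): RRRRNTF.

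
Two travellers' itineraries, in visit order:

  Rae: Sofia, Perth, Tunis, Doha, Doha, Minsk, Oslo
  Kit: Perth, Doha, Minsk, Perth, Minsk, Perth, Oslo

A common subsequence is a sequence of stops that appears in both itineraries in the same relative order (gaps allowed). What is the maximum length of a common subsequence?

4

Taking Perth at Rae[2]=Kit[1]; then Doha at Rae[4]=Kit[2]; then Minsk at Rae[6]=Kit[5]; then Oslo at Rae[7]=Kit[7] gives a common subsequence of length 4. dp[7][7] = 4 confirms this is the maximum.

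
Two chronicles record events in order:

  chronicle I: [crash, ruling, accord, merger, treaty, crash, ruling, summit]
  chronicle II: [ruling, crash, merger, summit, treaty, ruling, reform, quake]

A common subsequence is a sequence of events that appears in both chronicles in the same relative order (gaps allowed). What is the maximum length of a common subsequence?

One common subsequence of length 4: crash (chronicle I #1, chronicle II #2) → merger (chronicle I #4, chronicle II #3) → treaty (chronicle I #5, chronicle II #5) → ruling (chronicle I #7, chronicle II #6). Since dp[8][8] = 4, nothing longer is possible.

4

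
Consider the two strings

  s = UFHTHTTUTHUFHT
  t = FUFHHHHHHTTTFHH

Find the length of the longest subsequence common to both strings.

9

Taking U [1,2]; then F [2,3]; then H [3,8]; then H [5,9]; then T [6,10]; then T [7,11]; then T [9,12]; then H [10,14]; then H [13,15] gives a common subsequence of length 9. Since dp[14][15] = 9, nothing longer is possible.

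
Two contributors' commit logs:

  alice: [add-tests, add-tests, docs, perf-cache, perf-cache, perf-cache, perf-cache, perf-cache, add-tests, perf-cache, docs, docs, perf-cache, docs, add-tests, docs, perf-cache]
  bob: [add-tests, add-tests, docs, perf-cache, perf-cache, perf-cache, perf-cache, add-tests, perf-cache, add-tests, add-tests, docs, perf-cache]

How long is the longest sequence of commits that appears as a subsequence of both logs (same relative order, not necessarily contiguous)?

Taking add-tests at alice[1]=bob[1]; then add-tests at alice[2]=bob[2]; then docs at alice[3]=bob[3]; then perf-cache at alice[4]=bob[4]; then perf-cache at alice[5]=bob[5]; then perf-cache at alice[6]=bob[6]; then perf-cache at alice[7]=bob[7]; then perf-cache at alice[8]=bob[9]; then add-tests at alice[9]=bob[10]; then add-tests at alice[15]=bob[11]; then docs at alice[16]=bob[12]; then perf-cache at alice[17]=bob[13] gives a common subsequence of length 12. The LCS DP gives dp[17][13] = 12, so this is optimal.

12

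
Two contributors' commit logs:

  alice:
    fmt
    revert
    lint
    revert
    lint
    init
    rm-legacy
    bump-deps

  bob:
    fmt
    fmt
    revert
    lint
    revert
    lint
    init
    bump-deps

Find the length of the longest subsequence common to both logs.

7

Taking fmt at alice[1]=bob[2]; then revert at alice[2]=bob[3]; then lint at alice[3]=bob[4]; then revert at alice[4]=bob[5]; then lint at alice[5]=bob[6]; then init at alice[6]=bob[7]; then bump-deps at alice[8]=bob[8] gives a common subsequence of length 7. Since dp[8][8] = 7, nothing longer is possible.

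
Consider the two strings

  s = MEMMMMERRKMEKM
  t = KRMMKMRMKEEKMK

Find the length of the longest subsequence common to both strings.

Match M (s #1, t #3), M (s #3, t #4), M (s #4, t #6), M (s #5, t #8), E (s #7, t #11), K (s #10, t #12), M (s #11, t #13), K (s #13, t #14) — 8 characters in the same relative order in both. Since dp[14][14] = 8, nothing longer is possible.

8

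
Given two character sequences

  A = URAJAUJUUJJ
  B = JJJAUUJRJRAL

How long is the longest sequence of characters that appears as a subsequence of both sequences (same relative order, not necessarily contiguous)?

Let dp[i][j] be the LCS length of the first i characters of A and the first j characters of B. dp[i][j] = dp[i-1][j-1]+1 when the i-th and j-th characters match, else max(dp[i-1][j], dp[i][j-1]).
    ·  J  J  J  A  U  U  J  R  J  R  A  L
 ·  0  0  0  0  0  0  0  0  0  0  0  0  0
 U  0  0  0  0  0  1  1  1  1  1  1  1  1
 R  0  0  0  0  0  1  1  1  2  2  2  2  2
 A  0  0  0  0  1  1  1  1  2  2  2  3  3
 J  0  1  1  1  1  1  1  2  2  3  3  3  3
 A  0  1  1  1  2  2  2  2  2  3  3  4  4
 U  0  1  1  1  2  3  3  3  3  3  3  4  4
 J  0  1  2  2  2  3  3  4  4  4  4  4  4
 U  0  1  2  2  2  3  4  4  4  4  4  4  4
 U  0  1  2  2  2  3  4  4  4  4  4  4  4
 J  0  1  2  3  3  3  4  5  5  5  5  5  5
 J  0  1  2  3  3  3  4  5  5  6  6  6  6
dp[11][12] = 6. One LCS (by backtracking along matches): JAUUJJ.

6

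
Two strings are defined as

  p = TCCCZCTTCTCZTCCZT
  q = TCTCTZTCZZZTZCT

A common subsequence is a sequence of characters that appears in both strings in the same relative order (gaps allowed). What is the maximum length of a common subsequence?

Taking T (p #1, q #1), C (p #2, q #2), C (p #3, q #4), Z (p #5, q #6), T (p #8, q #7), C (p #9, q #8), T (p #10, q #12), Z (p #12, q #13), C (p #15, q #14), T (p #17, q #15) gives a common subsequence of length 10. The LCS DP gives dp[17][15] = 10, so this is optimal.

10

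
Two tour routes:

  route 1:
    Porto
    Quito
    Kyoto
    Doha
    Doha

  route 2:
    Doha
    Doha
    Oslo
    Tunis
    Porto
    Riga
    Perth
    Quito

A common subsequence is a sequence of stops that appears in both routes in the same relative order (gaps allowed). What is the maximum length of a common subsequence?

Pick Porto [1,5], Quito [2,8]; all 2 stops appear in both, in order, and the DP table's final entry dp[5][8] is also 2, so no common subsequence is longer.

2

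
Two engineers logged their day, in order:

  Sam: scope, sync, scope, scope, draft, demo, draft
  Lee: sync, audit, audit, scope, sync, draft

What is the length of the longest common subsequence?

3

Match scope (Sam #1, Lee #4); then sync (Sam #2, Lee #5); then draft (Sam #7, Lee #6) — 3 tasks in the same relative order in both. The LCS DP gives dp[7][6] = 3, so this is optimal.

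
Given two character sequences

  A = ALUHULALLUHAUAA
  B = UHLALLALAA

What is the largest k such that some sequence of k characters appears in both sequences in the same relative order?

9

Let dp[i][j] be the LCS length of the first i characters of A and the first j characters of B. dp[i][j] = dp[i-1][j-1]+1 when the i-th and j-th characters match, else max(dp[i-1][j], dp[i][j-1]).
    ·  U  H  L  A  L  L  A  L  A  A
 ·  0  0  0  0  0  0  0  0  0  0  0
 A  0  0  0  0  1  1  1  1  1  1  1
 L  0  0  0  1  1  2  2  2  2  2  2
 U  0  1  1  1  1  2  2  2  2  2  2
 H  0  1  2  2  2  2  2  2  2  2  2
 U  0  1  2  2  2  2  2  2  2  2  2
 L  0  1  2  3  3  3  3  3  3  3  3
 A  0  1  2  3  4  4  4  4  4  4  4
 L  0  1  2  3  4  5  5  5  5  5  5
 L  0  1  2  3  4  5  6  6  6  6  6
 U  0  1  2  3  4  5  6  6  6  6  6
 H  0  1  2  3  4  5  6  6  6  6  6
 A  0  1  2  3  4  5  6  7  7  7  7
 U  0  1  2  3  4  5  6  7  7  7  7
 A  0  1  2  3  4  5  6  7  7  8  8
 A  0  1  2  3  4  5  6  7  7  8  9
dp[15][10] = 9. One LCS (by backtracking along matches): UHLALLAAA.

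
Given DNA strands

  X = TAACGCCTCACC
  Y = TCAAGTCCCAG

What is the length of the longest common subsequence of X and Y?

8

Let dp[i][j] be the LCS length of the first i bases of X and the first j bases of Y. dp[i][j] = dp[i-1][j-1]+1 when the i-th and j-th bases match, else max(dp[i-1][j], dp[i][j-1]).
    ·  T  C  A  A  G  T  C  C  C  A  G
 ·  0  0  0  0  0  0  0  0  0  0  0  0
 T  0  1  1  1  1  1  1  1  1  1  1  1
 A  0  1  1  2  2  2  2  2  2  2  2  2
 A  0  1  1  2  3  3  3  3  3  3  3  3
 C  0  1  2  2  3  3  3  4  4  4  4  4
 G  0  1  2  2  3  4  4  4  4  4  4  5
 C  0  1  2  2  3  4  4  5  5  5  5  5
 C  0  1  2  2  3  4  4  5  6  6  6  6
 T  0  1  2  2  3  4  5  5  6  6  6  6
 C  0  1  2  2  3  4  5  6  6  7  7  7
 A  0  1  2  3  3  4  5  6  6  7  8  8
 C  0  1  2  3  3  4  5  6  7  7  8  8
 C  0  1  2  3  3  4  5  6  7  8  8  8
dp[12][11] = 8. One LCS (by backtracking along matches): TAAGCCCA.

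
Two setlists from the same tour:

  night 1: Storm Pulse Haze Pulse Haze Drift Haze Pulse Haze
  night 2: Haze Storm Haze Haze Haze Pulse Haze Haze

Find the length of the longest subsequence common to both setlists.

One common subsequence of length 6: Storm [1,2]; then Haze [3,3]; then Haze [5,4]; then Haze [7,5]; then Pulse [8,6]; then Haze [9,8]. The LCS DP gives dp[9][8] = 6, so this is optimal.

6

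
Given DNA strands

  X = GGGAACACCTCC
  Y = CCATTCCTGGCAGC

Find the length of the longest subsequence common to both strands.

Pick C at X[6]=Y[2], then A at X[7]=Y[3], then C at X[8]=Y[6], then C at X[9]=Y[7], then T at X[10]=Y[8], then C at X[11]=Y[11], then C at X[12]=Y[14]; all 7 bases appear in both, in order, and the DP table's final entry dp[12][14] is also 7, so no common subsequence is longer.

7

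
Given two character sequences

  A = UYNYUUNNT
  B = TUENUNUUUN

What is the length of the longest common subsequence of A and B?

5

Let dp[i][j] be the LCS length of the first i characters of A and the first j characters of B. dp[i][j] = dp[i-1][j-1]+1 when the i-th and j-th characters match, else max(dp[i-1][j], dp[i][j-1]).
    ·  T  U  E  N  U  N  U  U  U  N
 ·  0  0  0  0  0  0  0  0  0  0  0
 U  0  0  1  1  1  1  1  1  1  1  1
 Y  0  0  1  1  1  1  1  1  1  1  1
 N  0  0  1  1  2  2  2  2  2  2  2
 Y  0  0  1  1  2  2  2  2  2  2  2
 U  0  0  1  1  2  3  3  3  3  3  3
 U  0  0  1  1  2  3  3  4  4  4  4
 N  0  0  1  1  2  3  4  4  4  4  5
 N  0  0  1  1  2  3  4  4  4  4  5
 T  0  1  1  1  2  3  4  4  4  4  5
dp[9][10] = 5. One LCS (by backtracking along matches): UNUUN.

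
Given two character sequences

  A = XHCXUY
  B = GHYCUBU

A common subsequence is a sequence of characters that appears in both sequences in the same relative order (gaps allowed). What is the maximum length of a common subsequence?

Match H at A[2]=B[2]; then C at A[3]=B[4]; then U at A[5]=B[7] — 3 characters in the same relative order in both, and the DP table's final entry dp[6][7] is also 3, so no common subsequence is longer.

3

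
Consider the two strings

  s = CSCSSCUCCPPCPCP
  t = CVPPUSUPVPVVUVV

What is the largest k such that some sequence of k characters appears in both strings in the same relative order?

Match C at s[1]=t[1]; then S at s[5]=t[6]; then U at s[7]=t[7]; then P at s[10]=t[8]; then P at s[11]=t[10] — 5 characters in the same relative order in both. The LCS DP gives dp[15][15] = 5, so this is optimal.

5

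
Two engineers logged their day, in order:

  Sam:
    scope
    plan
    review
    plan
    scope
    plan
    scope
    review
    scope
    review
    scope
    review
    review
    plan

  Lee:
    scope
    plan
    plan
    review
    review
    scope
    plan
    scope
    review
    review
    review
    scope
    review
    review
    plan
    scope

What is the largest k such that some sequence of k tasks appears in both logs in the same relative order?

Taking scope [1,1] → plan [2,3] → review [3,5] → scope [5,6] → plan [6,7] → scope [7,8] → review [8,10] → review [10,11] → scope [11,12] → review [12,13] → review [13,14] → plan [14,15] gives a common subsequence of length 12, and the DP table's final entry dp[14][16] is also 12, so no common subsequence is longer.

12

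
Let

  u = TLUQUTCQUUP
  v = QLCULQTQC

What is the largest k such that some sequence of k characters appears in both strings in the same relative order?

5

One common subsequence of length 5: L (u #2, v #2); then U (u #3, v #4); then Q (u #4, v #6); then T (u #6, v #7); then C (u #7, v #9), and the DP table's final entry dp[11][9] is also 5, so no common subsequence is longer.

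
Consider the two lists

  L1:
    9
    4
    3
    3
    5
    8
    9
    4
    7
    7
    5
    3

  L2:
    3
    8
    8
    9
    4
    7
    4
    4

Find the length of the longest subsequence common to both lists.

Pick 3 at L1[3]=L2[1], 8 at L1[6]=L2[3], 9 at L1[7]=L2[4], 4 at L1[8]=L2[5], 7 at L1[9]=L2[6]; all 5 values appear in both, in order. Since dp[12][8] = 5, nothing longer is possible.

5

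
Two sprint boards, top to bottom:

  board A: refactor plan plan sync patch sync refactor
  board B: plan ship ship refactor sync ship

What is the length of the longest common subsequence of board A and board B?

Pick refactor [1,4]; then sync [4,5]; all 2 tasks appear in both, in order, and the DP table's final entry dp[7][6] is also 2, so no common subsequence is longer.

2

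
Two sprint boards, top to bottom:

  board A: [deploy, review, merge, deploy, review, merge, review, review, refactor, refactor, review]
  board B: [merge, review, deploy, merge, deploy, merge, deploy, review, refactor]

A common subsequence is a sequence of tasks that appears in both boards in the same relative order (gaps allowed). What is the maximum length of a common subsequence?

Pick deploy [1,3], merge [3,4], deploy [4,5], merge [6,6], review [8,8], refactor [10,9]; all 6 tasks appear in both, in order, and the DP table's final entry dp[11][9] is also 6, so no common subsequence is longer.

6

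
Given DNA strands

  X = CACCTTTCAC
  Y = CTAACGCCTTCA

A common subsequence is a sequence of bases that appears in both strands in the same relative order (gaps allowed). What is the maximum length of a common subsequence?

Let dp[i][j] be the LCS length of the first i bases of X and the first j bases of Y. dp[i][j] = dp[i-1][j-1]+1 when the i-th and j-th bases match, else max(dp[i-1][j], dp[i][j-1]).
    ·  C  T  A  A  C  G  C  C  T  T  C  A
 ·  0  0  0  0  0  0  0  0  0  0  0  0  0
 C  0  1  1  1  1  1  1  1  1  1  1  1  1
 A  0  1  1  2  2  2  2  2  2  2  2  2  2
 C  0  1  1  2  2  3  3  3  3  3  3  3  3
 C  0  1  1  2  2  3  3  4  4  4  4  4  4
 T  0  1  2  2  2  3  3  4  4  5  5  5  5
 T  0  1  2  2  2  3  3  4  4  5  6  6  6
 T  0  1  2  2  2  3  3  4  4  5  6  6  6
 C  0  1  2  2  2  3  3  4  5  5  6  7  7
 A  0  1  2  3  3  3  3  4  5  5  6  7  8
 C  0  1  2  3  3  4  4  4  5  5  6  7  8
dp[10][12] = 8. One LCS (by backtracking along matches): CACCTTCA.

8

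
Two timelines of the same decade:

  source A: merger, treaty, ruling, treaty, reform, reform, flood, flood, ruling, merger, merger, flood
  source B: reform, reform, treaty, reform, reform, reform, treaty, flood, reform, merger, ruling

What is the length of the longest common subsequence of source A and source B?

5

Taking treaty at source A[2]=source B[3]; then reform at source A[5]=source B[5]; then reform at source A[6]=source B[6]; then flood at source A[7]=source B[8]; then ruling at source A[9]=source B[11] gives a common subsequence of length 5. The LCS DP gives dp[12][11] = 5, so this is optimal.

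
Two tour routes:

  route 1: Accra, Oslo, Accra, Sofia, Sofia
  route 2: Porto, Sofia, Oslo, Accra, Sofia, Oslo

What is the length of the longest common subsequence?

3

Taking Oslo at route 1[2]=route 2[3] → Accra at route 1[3]=route 2[4] → Sofia at route 1[4]=route 2[5] gives a common subsequence of length 3. Since dp[5][6] = 3, nothing longer is possible.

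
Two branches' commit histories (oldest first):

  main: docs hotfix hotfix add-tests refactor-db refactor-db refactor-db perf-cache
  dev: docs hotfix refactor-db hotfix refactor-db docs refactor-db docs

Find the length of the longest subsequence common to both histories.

5

Pick docs [1,1] → hotfix [2,2] → hotfix [3,4] → refactor-db [5,5] → refactor-db [6,7]; all 5 commits appear in both, in order. The LCS DP gives dp[8][8] = 5, so this is optimal.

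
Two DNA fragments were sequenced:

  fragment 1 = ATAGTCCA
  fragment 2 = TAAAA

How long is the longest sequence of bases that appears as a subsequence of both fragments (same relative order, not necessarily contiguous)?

3

Taking A at fragment 1[1]=fragment 2[3]; then A at fragment 1[3]=fragment 2[4]; then A at fragment 1[8]=fragment 2[5] gives a common subsequence of length 3. The LCS DP gives dp[8][5] = 3, so this is optimal.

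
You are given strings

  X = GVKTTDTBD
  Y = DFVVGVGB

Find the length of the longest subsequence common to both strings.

Let dp[i][j] be the LCS length of the first i characters of X and the first j characters of Y. dp[i][j] = dp[i-1][j-1]+1 when the i-th and j-th characters match, else max(dp[i-1][j], dp[i][j-1]).
    ·  D  F  V  V  G  V  G  B
 ·  0  0  0  0  0  0  0  0  0
 G  0  0  0  0  0  1  1  1  1
 V  0  0  0  1  1  1  2  2  2
 K  0  0  0  1  1  1  2  2  2
 T  0  0  0  1  1  1  2  2  2
 T  0  0  0  1  1  1  2  2  2
 D  0  1  1  1  1  1  2  2  2
 T  0  1  1  1  1  1  2  2  2
 B  0  1  1  1  1  1  2  2  3
 D  0  1  1  1  1  1  2  2  3
dp[9][8] = 3. One LCS (by backtracking along matches): GVB.

3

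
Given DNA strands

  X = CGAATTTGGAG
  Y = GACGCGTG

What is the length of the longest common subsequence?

5

Let dp[i][j] be the LCS length of the first i bases of X and the first j bases of Y. dp[i][j] = dp[i-1][j-1]+1 when the i-th and j-th bases match, else max(dp[i-1][j], dp[i][j-1]).
    ·  G  A  C  G  C  G  T  G
 ·  0  0  0  0  0  0  0  0  0
 C  0  0  0  1  1  1  1  1  1
 G  0  1  1  1  2  2  2  2  2
 A  0  1  2  2  2  2  2  2  2
 A  0  1  2  2  2  2  2  2  2
 T  0  1  2  2  2  2  2  3  3
 T  0  1  2  2  2  2  2  3  3
 T  0  1  2  2  2  2  2  3  3
 G  0  1  2  2  3  3  3  3  4
 G  0  1  2  2  3  3  4  4  4
 A  0  1  2  2  3  3  4  4  4
 G  0  1  2  2  3  3  4  4  5
dp[11][8] = 5. One LCS (by backtracking along matches): GAGGG.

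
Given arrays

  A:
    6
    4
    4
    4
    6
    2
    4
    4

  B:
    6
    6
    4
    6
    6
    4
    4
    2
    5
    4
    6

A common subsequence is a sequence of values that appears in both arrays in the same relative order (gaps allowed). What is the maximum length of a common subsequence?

Let dp[i][j] be the LCS length of the first i values of A and the first j values of B. dp[i][j] = dp[i-1][j-1]+1 when the i-th and j-th values match, else max(dp[i-1][j], dp[i][j-1]).
    ·  6  6  4  6  6  4  4  2  5  4  6
 ·  0  0  0  0  0  0  0  0  0  0  0  0
 6  0  1  1  1  1  1  1  1  1  1  1  1
 4  0  1  1  2  2  2  2  2  2  2  2  2
 4  0  1  1  2  2  2  3  3  3  3  3  3
 4  0  1  1  2  2  2  3  4  4  4  4  4
 6  0  1  2  2  3  3  3  4  4  4  4  5
 2  0  1  2  2  3  3  3  4  5  5  5  5
 4  0  1  2  3  3  3  4  4  5  5  6  6
 4  0  1  2  3  3  3  4  5  5  5  6  6
dp[8][11] = 6. One LCS (by backtracking along matches): 6, 4, 4, 4, 2, 4.

6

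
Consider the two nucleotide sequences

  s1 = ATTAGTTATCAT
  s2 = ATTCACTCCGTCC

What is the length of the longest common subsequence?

7

One common subsequence of length 7: A (s1 #1, s2 #1) → T (s1 #2, s2 #2) → T (s1 #3, s2 #3) → A (s1 #4, s2 #5) → G (s1 #5, s2 #10) → T (s1 #6, s2 #11) → C (s1 #10, s2 #13). The LCS DP gives dp[12][13] = 7, so this is optimal.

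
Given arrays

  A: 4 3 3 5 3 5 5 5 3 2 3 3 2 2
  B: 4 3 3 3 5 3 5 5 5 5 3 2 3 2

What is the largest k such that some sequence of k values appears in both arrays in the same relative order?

Pick 4 [1,1]; then 3 [2,3]; then 3 [3,4]; then 5 [4,5]; then 3 [5,6]; then 5 [6,8]; then 5 [7,9]; then 5 [8,10]; then 3 [9,11]; then 2 [10,12]; then 3 [12,13]; then 2 [14,14]; all 12 values appear in both, in order, and the DP table's final entry dp[14][14] is also 12, so no common subsequence is longer.

12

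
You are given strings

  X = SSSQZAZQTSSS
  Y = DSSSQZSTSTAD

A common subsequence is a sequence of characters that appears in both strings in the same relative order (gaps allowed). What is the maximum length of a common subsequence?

7

One common subsequence of length 7: S at X[1]=Y[2], S at X[2]=Y[3], S at X[3]=Y[4], Q at X[4]=Y[5], Z at X[5]=Y[6], T at X[9]=Y[8], S at X[10]=Y[9]. Since dp[12][12] = 7, nothing longer is possible.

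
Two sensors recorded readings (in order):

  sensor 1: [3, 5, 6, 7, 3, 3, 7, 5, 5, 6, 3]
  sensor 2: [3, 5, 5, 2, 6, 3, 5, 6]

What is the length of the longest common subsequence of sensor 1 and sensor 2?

Taking 3 (sensor 1 #1, sensor 2 #1), 5 (sensor 1 #2, sensor 2 #3), 6 (sensor 1 #3, sensor 2 #5), 3 (sensor 1 #6, sensor 2 #6), 5 (sensor 1 #9, sensor 2 #7), 6 (sensor 1 #10, sensor 2 #8) gives a common subsequence of length 6. The LCS DP gives dp[11][8] = 6, so this is optimal.

6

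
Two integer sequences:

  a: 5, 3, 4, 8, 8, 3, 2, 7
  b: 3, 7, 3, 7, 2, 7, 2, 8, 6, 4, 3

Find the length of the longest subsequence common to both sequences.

Let dp[i][j] be the LCS length of the first i values of a and the first j values of b. dp[i][j] = dp[i-1][j-1]+1 when the i-th and j-th values match, else max(dp[i-1][j], dp[i][j-1]).
    ·  3  7  3  7  2  7  2  8  6  4  3
 ·  0  0  0  0  0  0  0  0  0  0  0  0
 5  0  0  0  0  0  0  0  0  0  0  0  0
 3  0  1  1  1  1  1  1  1  1  1  1  1
 4  0  1  1  1  1  1  1  1  1  1  2  2
 8  0  1  1  1  1  1  1  1  2  2  2  2
 8  0  1  1  1  1  1  1  1  2  2  2  2
 3  0  1  1  2  2  2  2  2  2  2  2  3
 2  0  1  1  2  2  3  3  3  3  3  3  3
 7  0  1  2  2  3  3  4  4  4  4  4  4
dp[8][11] = 4. One LCS (by backtracking along matches): 3, 3, 2, 7.

4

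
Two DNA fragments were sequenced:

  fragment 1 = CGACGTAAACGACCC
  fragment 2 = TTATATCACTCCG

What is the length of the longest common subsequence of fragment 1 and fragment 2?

Taking A [3,3] → T [6,4] → A [7,5] → C [10,7] → A [12,8] → C [13,9] → C [14,11] → C [15,12] gives a common subsequence of length 8. dp[15][13] = 8 confirms this is the maximum.

8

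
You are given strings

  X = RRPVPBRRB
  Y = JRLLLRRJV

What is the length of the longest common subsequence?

Taking R (X #1, Y #6), then R (X #2, Y #7), then V (X #4, Y #9) gives a common subsequence of length 3, and the DP table's final entry dp[9][9] is also 3, so no common subsequence is longer.

3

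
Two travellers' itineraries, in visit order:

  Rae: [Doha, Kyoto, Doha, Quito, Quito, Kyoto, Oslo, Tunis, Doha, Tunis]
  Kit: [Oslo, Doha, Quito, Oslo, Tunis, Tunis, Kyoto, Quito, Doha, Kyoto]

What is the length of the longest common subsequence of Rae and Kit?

5

Match Doha at Rae[3]=Kit[2], then Quito at Rae[5]=Kit[3], then Oslo at Rae[7]=Kit[4], then Tunis at Rae[8]=Kit[6], then Doha at Rae[9]=Kit[9] — 5 stops in the same relative order in both. dp[10][10] = 5 confirms this is the maximum.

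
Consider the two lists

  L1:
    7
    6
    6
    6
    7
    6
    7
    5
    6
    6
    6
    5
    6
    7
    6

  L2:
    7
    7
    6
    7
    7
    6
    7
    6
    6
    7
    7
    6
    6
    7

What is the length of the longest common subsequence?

One common subsequence of length 10: 7 at L1[1]=L2[2]; then 6 at L1[2]=L2[3]; then 7 at L1[5]=L2[5]; then 6 at L1[6]=L2[6]; then 7 at L1[7]=L2[7]; then 6 at L1[9]=L2[8]; then 6 at L1[10]=L2[9]; then 6 at L1[11]=L2[12]; then 6 at L1[13]=L2[13]; then 7 at L1[14]=L2[14]. Since dp[15][14] = 10, nothing longer is possible.

10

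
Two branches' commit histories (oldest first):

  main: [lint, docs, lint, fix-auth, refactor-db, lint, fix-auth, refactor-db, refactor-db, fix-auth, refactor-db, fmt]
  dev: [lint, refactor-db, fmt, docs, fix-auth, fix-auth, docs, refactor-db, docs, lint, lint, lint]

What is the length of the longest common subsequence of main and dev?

Pick lint [1,1], then docs [2,4], then fix-auth [4,6], then refactor-db [5,8], then lint [6,12]; all 5 commits appear in both, in order. dp[12][12] = 5 confirms this is the maximum.

5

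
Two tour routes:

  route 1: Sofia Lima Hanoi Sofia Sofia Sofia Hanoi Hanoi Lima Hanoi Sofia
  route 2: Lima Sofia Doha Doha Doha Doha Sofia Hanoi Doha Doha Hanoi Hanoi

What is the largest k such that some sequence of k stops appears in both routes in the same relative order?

Pick Lima (route 1 #2, route 2 #1); then Sofia (route 1 #4, route 2 #2); then Sofia (route 1 #6, route 2 #7); then Hanoi (route 1 #7, route 2 #8); then Hanoi (route 1 #8, route 2 #11); then Hanoi (route 1 #10, route 2 #12); all 6 stops appear in both, in order. Since dp[11][12] = 6, nothing longer is possible.

6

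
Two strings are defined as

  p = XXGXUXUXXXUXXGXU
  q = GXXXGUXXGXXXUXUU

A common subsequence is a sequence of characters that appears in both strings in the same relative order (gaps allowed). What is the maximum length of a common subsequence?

11

Pick X [1,3], X [2,4], G [3,5], X [4,7], X [6,8], X [8,10], X [9,11], X [10,12], U [11,13], X [12,14], U [16,16]; all 11 characters appear in both, in order, and the DP table's final entry dp[16][16] is also 11, so no common subsequence is longer.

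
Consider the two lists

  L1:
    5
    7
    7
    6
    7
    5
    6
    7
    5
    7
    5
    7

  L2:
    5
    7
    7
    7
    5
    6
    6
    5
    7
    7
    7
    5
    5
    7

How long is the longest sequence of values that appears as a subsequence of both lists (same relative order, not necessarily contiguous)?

One common subsequence of length 10: 5 [1,1] → 7 [2,2] → 7 [3,3] → 7 [5,4] → 5 [6,5] → 6 [7,7] → 7 [8,11] → 5 [9,12] → 5 [11,13] → 7 [12,14], and the DP table's final entry dp[12][14] is also 10, so no common subsequence is longer.

10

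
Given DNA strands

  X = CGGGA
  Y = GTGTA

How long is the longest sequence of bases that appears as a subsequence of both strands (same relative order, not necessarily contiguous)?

Let dp[i][j] be the LCS length of the first i bases of X and the first j bases of Y. dp[i][j] = dp[i-1][j-1]+1 when the i-th and j-th bases match, else max(dp[i-1][j], dp[i][j-1]).
    ·  G  T  G  T  A
 ·  0  0  0  0  0  0
 C  0  0  0  0  0  0
 G  0  1  1  1  1  1
 G  0  1  1  2  2  2
 G  0  1  1  2  2  2
 A  0  1  1  2  2  3
dp[5][5] = 3. One LCS (by backtracking along matches): GGA.

3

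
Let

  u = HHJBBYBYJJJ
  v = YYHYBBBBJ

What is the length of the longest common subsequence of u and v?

Pick H [1,3], B [4,6], B [5,7], B [7,8], J [11,9]; all 5 characters appear in both, in order, and the DP table's final entry dp[11][9] is also 5, so no common subsequence is longer.

5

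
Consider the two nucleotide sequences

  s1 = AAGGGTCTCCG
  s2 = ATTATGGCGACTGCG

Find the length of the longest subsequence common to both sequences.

Taking A at s1[1]=s2[1]; then A at s1[2]=s2[4]; then G at s1[3]=s2[6]; then G at s1[4]=s2[7]; then G at s1[5]=s2[9]; then C at s1[7]=s2[11]; then T at s1[8]=s2[12]; then C at s1[10]=s2[14]; then G at s1[11]=s2[15] gives a common subsequence of length 9. The LCS DP gives dp[11][15] = 9, so this is optimal.

9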